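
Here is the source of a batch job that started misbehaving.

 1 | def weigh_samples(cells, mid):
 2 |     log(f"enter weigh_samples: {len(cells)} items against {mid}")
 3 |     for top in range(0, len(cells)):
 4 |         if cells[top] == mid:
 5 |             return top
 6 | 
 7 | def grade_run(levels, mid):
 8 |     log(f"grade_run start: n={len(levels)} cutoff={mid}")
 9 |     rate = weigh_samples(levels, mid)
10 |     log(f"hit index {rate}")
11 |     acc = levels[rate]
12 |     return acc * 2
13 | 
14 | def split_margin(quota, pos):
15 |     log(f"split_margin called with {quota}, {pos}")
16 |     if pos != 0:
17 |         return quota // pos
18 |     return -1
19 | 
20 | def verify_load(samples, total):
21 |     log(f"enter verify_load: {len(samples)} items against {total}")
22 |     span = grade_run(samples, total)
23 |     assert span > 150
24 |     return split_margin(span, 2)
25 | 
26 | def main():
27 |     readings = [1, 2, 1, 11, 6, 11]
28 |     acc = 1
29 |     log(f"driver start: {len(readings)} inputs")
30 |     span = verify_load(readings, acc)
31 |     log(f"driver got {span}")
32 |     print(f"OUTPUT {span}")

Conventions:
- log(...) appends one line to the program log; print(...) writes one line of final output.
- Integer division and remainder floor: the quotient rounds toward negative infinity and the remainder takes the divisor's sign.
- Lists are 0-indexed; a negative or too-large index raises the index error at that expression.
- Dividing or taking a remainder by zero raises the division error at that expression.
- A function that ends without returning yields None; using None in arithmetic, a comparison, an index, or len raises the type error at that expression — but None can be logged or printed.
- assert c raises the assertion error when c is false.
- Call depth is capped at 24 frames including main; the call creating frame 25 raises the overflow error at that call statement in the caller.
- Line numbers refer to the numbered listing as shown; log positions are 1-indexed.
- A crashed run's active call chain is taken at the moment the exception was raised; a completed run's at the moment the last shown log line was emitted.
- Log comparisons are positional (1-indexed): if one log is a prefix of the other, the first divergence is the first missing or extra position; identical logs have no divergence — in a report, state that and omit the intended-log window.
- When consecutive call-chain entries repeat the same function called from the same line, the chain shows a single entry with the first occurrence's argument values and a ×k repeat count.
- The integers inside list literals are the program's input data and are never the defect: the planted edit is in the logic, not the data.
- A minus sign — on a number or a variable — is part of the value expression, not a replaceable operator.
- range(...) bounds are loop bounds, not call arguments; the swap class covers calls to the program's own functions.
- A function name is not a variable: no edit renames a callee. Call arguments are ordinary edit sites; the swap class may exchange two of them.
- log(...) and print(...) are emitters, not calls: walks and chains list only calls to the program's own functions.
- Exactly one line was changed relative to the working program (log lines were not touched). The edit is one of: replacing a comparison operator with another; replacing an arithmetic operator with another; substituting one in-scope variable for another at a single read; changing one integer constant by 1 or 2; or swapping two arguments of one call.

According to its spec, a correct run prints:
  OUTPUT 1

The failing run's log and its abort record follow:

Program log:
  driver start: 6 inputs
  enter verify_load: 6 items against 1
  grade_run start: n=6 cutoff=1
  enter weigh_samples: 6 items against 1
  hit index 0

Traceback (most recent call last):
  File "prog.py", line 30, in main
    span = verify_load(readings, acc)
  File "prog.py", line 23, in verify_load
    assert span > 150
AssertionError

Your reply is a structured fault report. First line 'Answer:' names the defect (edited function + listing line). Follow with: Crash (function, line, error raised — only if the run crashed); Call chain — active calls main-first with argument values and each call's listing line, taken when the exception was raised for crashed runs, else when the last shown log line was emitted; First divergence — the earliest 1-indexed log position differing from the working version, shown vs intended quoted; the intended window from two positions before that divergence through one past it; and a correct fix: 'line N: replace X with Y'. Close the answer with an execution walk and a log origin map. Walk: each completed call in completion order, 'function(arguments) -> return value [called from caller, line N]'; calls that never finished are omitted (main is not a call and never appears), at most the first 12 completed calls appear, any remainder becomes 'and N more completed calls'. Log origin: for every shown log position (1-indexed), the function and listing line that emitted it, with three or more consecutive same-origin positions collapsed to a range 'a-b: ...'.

Answer: the defect is in verify_load at line 23.
Key fact: The log ends early — 5 lines, where the working version next logs 'split_margin called with 2, 2'.
Crash: verify_load, line 23, AssertionError.
Call chain: main -> verify_load([1, 2, 1, 11, 6, 11], 1) (called at line 30).
First divergence: position 6 (shown log ended at 5 lines; the working version continues: 'split_margin called with 2, 2').
Intended log window:
  4: enter weigh_samples: 6 items against 1
  5: hit index 0
  6: split_margin called with 2, 2
  7: driver got 1
Execution walk:
  weigh_samples([1, 2, 1, 11, 6, 11], 1) -> 0  [called from grade_run, line 9]
  grade_run([1, 2, 1, 11, 6, 11], 1) -> 2  [called from verify_load, line 22]
Origin of each log line:
  1 — main, line 29
  2 — verify_load, line 21
  3 — grade_run, line 8
  4 — weigh_samples, line 2
  5 — grade_run, line 10
A correct fix: line 23: replace `>` with `<=`.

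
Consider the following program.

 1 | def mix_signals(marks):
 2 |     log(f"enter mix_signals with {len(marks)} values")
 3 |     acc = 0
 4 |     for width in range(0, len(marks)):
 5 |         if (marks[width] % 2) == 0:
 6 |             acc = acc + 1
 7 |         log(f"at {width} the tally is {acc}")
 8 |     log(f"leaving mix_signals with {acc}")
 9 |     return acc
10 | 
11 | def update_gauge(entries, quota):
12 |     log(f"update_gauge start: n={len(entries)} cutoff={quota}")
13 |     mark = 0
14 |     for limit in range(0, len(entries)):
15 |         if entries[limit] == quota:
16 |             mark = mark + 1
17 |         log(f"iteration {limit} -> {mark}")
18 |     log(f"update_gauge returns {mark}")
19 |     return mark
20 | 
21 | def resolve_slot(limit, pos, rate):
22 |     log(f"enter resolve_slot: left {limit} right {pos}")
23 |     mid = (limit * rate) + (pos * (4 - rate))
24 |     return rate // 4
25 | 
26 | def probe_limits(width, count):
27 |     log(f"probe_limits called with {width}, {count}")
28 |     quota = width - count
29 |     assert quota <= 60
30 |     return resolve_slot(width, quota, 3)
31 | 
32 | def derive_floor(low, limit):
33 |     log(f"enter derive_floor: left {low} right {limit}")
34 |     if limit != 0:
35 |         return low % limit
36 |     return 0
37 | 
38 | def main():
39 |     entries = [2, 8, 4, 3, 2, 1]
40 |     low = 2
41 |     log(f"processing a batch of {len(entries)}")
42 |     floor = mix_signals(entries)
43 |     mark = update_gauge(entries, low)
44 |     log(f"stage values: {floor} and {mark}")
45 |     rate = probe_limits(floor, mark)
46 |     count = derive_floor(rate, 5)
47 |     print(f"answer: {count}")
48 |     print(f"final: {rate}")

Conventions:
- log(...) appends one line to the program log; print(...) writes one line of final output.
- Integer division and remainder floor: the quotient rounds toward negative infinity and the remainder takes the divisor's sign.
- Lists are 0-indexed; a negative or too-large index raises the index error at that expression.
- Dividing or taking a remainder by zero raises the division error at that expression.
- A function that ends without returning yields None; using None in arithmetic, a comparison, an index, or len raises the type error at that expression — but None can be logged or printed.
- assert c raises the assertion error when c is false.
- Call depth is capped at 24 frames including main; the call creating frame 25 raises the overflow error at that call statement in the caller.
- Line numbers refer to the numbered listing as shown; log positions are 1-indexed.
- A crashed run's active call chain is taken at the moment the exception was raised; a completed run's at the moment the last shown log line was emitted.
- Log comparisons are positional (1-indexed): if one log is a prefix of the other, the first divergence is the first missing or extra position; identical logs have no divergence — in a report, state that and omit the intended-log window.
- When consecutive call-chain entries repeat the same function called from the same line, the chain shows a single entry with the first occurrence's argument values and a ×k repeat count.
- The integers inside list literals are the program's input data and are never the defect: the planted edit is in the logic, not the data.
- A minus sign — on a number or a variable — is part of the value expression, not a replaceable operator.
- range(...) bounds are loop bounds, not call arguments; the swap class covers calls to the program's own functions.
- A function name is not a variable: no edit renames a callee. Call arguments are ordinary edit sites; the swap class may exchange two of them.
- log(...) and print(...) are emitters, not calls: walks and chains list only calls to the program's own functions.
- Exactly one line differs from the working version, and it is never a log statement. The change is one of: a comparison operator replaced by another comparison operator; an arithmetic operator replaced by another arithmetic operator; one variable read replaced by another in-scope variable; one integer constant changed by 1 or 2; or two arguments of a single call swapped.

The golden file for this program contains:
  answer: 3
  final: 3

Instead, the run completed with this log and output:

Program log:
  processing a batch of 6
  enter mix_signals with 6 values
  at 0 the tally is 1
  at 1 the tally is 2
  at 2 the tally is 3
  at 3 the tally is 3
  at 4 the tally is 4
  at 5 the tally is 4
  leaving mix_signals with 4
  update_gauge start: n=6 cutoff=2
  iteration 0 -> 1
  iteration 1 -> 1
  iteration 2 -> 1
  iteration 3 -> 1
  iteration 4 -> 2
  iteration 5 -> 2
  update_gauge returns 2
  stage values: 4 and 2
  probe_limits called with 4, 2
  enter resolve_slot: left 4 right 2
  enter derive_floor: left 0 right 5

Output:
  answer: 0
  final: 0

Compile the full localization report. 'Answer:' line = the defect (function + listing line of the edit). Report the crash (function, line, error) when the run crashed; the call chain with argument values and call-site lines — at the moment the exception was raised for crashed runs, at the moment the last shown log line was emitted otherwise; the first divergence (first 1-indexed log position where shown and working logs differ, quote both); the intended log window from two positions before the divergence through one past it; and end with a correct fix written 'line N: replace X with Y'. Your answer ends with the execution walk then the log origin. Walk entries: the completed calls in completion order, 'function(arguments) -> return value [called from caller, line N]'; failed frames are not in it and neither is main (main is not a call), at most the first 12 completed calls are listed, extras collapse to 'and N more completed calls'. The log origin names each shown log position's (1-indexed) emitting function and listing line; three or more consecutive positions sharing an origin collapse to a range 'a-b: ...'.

Answer: the defect is in resolve_slot at line 24.
Key fact: Position 21 is the first bad log line: 'enter derive_floor: left 0 right 5' should read 'enter derive_floor: left 3 right 5'.
Call chain: main -> derive_floor(0, 5) (called at line 46).
First divergence: position 21 — shown 'enter derive_floor: left 0 right 5', intended 'enter derive_floor: left 3 right 5'.
Intended log window:
  19: probe_limits called with 4, 2
  20: enter resolve_slot: left 4 right 2
  21: enter derive_floor: left 3 right 5
Execution walk:
  mix_signals([2, 8, 4, 3, 2, 1]) -> 4  [called from main, line 42]
  update_gauge([2, 8, 4, 3, 2, 1], 2) -> 2  [called from main, line 43]
  resolve_slot(4, 2, 3) -> 0  [called from probe_limits, line 30]
  probe_limits(4, 2) -> 0  [called from main, line 45]
  derive_floor(0, 5) -> 0  [called from main, line 46]
Origin of each log line:
  1: logged in main at line 41
  2: logged in mix_signals at line 2
  3-8: logged in mix_signals at line 7
  9: logged in mix_signals at line 8
  10: logged in update_gauge at line 12
  11-16: logged in update_gauge at line 17
  17: logged in update_gauge at line 18
  18: logged in main at line 44
  19: logged in probe_limits at line 27
  20: logged in resolve_slot at line 22
  21: logged in derive_floor at line 33
A correct fix: line 24: replace `rate` with `mid`.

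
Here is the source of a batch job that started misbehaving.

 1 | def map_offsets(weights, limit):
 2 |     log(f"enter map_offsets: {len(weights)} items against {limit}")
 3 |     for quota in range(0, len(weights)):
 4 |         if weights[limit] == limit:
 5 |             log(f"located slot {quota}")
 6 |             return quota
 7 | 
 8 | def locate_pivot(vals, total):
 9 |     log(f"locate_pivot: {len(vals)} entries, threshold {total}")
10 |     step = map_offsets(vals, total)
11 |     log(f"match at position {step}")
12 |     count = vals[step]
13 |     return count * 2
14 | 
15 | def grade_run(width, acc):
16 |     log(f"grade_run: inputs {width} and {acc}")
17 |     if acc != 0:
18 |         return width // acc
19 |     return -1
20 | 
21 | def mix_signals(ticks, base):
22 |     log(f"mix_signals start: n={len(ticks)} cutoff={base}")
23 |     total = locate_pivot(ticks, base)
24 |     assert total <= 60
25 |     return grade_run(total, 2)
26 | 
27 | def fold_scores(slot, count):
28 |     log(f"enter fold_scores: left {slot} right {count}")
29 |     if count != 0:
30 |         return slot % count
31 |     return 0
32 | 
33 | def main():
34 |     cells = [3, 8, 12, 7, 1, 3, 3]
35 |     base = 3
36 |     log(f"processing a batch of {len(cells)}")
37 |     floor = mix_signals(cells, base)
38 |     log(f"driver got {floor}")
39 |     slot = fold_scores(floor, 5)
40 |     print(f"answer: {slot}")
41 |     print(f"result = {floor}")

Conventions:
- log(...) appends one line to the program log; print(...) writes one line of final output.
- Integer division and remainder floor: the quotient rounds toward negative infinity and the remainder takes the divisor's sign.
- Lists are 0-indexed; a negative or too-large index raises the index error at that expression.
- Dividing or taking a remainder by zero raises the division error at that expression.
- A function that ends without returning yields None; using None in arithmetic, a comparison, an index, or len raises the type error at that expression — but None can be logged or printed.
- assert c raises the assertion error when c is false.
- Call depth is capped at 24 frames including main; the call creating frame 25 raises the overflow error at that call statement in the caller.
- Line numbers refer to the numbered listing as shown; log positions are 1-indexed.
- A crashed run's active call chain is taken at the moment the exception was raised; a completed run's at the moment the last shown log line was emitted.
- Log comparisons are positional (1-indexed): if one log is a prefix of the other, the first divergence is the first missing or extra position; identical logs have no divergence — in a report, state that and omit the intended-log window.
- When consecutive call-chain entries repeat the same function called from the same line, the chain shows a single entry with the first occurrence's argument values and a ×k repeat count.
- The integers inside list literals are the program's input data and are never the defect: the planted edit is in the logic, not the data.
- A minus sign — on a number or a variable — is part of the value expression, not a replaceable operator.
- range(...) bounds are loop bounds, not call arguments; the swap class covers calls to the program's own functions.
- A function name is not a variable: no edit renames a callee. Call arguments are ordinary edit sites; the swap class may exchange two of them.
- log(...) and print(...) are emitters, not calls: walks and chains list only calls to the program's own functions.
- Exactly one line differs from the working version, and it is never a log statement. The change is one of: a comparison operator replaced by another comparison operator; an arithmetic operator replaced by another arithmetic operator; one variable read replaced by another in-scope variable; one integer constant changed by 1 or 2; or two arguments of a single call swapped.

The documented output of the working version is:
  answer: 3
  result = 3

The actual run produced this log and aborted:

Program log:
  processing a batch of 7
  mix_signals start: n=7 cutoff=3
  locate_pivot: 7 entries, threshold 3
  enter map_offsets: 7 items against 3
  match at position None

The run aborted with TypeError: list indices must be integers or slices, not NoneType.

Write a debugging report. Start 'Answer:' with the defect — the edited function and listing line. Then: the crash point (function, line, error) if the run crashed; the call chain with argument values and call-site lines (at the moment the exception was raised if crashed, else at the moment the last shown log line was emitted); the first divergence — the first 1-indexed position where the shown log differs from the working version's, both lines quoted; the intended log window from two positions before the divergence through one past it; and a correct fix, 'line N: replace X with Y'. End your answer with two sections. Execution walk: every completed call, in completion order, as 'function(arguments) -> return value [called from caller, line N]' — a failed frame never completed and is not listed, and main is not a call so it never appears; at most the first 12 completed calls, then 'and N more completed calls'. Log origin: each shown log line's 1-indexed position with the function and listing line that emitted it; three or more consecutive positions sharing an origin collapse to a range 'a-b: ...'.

Answer: the defect is in map_offsets at line 4.
Key fact: Everything matches until log position 5, which reads 'match at position None' in place of 'located slot 0'.
Crash: locate_pivot, line 12, TypeError.
Call chain: main -> mix_signals([3, 8, 12, 7, 1, 3, 3], 3) (called at line 37) -> locate_pivot([3, 8, 12, 7, 1, 3, 3], 3) (called at line 23).
First divergence: position 5 — shown 'match at position None', intended 'located slot 0'.
Intended log window:
  3: locate_pivot: 7 entries, threshold 3
  4: enter map_offsets: 7 items against 3
  5: located slot 0
  6: match at position 0
Execution walk:
  map_offsets([3, 8, 12, 7, 1, 3, 3], 3) -> None  [called from locate_pivot, line 10]
Log origins:
  1 — main, line 36
  2 — mix_signals, line 22
  3 — locate_pivot, line 9
  4 — map_offsets, line 2
  5 — locate_pivot, line 11
A correct fix: line 4: replace `weights[limit]` with `weights[quota]`.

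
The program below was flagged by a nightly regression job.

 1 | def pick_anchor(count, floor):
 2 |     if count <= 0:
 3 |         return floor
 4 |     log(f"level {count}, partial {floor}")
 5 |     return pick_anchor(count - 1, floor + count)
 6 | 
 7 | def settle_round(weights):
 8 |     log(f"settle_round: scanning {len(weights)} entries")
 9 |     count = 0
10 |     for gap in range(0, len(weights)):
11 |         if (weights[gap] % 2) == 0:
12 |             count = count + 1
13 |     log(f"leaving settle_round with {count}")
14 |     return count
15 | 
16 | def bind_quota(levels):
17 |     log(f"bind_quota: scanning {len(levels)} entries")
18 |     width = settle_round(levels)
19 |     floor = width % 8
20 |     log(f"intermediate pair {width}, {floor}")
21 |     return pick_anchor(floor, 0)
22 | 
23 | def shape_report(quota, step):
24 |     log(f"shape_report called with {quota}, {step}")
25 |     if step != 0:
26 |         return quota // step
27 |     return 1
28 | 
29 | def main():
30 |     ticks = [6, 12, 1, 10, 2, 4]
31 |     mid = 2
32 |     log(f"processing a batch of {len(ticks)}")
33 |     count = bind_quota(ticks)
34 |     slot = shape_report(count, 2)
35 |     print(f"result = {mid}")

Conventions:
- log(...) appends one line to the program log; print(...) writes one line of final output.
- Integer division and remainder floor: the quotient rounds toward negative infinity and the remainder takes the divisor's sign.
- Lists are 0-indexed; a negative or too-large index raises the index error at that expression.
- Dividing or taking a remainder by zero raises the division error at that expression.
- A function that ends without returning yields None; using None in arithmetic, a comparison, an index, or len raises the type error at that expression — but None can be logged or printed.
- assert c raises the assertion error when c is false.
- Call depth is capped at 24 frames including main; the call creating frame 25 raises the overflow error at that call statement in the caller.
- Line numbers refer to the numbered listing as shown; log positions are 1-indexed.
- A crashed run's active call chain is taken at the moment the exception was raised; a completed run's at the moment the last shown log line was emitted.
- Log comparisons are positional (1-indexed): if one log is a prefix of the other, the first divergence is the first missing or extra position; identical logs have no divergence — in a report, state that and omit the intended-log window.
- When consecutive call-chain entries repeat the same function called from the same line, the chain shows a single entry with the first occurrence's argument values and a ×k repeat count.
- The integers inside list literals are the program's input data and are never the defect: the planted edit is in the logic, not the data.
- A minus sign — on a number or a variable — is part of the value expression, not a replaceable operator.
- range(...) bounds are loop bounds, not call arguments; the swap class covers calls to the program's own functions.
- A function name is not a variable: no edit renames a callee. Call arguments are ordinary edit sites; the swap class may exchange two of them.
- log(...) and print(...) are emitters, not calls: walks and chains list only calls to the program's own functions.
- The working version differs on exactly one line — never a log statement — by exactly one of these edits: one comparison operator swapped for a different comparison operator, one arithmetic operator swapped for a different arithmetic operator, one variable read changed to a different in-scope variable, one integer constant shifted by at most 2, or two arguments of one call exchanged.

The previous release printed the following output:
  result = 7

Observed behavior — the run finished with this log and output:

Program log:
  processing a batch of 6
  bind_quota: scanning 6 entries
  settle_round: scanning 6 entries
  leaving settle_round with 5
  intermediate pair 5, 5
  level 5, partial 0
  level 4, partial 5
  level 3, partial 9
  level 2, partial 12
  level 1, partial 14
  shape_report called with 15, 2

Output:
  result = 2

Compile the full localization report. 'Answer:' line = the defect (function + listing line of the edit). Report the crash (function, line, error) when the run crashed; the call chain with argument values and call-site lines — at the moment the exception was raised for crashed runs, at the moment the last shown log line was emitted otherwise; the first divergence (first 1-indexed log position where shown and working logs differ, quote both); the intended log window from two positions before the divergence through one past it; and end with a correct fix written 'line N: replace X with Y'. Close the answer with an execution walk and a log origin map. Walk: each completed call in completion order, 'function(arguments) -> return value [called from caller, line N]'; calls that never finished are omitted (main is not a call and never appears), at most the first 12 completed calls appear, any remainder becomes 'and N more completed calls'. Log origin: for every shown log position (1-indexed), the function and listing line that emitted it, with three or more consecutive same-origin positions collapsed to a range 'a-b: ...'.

Answer: the defect is in main at line 35.
Key fact: Every logged value matches the working version; the printed result is what differs.
Call chain: main -> shape_report(15, 2) (called at line 34).
First divergence: none — the logs agree in full.
Execution walk:
  settle_round([6, 12, 1, 10, 2, 4]) -> 5  [called from bind_quota, line 18]
  pick_anchor(0, 15) -> 15  [called from pick_anchor, line 5]
  pick_anchor(1, 14) -> 15  [called from pick_anchor, line 5]
  pick_anchor(2, 12) -> 15  [called from pick_anchor, line 5]
  pick_anchor(3, 9) -> 15  [called from pick_anchor, line 5]
  pick_anchor(4, 5) -> 15  [called from pick_anchor, line 5]
  pick_anchor(5, 0) -> 15  [called from bind_quota, line 21]
  bind_quota([6, 12, 1, 10, 2, 4]) -> 15  [called from main, line 33]
  shape_report(15, 2) -> 7  [called from main, line 34]
Origin of each log line:
  1 — main, line 32
  2 — bind_quota, line 17
  3 — settle_round, line 8
  4 — settle_round, line 13
  5 — bind_quota, line 20
  6-10 — pick_anchor, line 4
  11 — shape_report, line 24
A correct fix: line 35: replace `mid` with `slot`.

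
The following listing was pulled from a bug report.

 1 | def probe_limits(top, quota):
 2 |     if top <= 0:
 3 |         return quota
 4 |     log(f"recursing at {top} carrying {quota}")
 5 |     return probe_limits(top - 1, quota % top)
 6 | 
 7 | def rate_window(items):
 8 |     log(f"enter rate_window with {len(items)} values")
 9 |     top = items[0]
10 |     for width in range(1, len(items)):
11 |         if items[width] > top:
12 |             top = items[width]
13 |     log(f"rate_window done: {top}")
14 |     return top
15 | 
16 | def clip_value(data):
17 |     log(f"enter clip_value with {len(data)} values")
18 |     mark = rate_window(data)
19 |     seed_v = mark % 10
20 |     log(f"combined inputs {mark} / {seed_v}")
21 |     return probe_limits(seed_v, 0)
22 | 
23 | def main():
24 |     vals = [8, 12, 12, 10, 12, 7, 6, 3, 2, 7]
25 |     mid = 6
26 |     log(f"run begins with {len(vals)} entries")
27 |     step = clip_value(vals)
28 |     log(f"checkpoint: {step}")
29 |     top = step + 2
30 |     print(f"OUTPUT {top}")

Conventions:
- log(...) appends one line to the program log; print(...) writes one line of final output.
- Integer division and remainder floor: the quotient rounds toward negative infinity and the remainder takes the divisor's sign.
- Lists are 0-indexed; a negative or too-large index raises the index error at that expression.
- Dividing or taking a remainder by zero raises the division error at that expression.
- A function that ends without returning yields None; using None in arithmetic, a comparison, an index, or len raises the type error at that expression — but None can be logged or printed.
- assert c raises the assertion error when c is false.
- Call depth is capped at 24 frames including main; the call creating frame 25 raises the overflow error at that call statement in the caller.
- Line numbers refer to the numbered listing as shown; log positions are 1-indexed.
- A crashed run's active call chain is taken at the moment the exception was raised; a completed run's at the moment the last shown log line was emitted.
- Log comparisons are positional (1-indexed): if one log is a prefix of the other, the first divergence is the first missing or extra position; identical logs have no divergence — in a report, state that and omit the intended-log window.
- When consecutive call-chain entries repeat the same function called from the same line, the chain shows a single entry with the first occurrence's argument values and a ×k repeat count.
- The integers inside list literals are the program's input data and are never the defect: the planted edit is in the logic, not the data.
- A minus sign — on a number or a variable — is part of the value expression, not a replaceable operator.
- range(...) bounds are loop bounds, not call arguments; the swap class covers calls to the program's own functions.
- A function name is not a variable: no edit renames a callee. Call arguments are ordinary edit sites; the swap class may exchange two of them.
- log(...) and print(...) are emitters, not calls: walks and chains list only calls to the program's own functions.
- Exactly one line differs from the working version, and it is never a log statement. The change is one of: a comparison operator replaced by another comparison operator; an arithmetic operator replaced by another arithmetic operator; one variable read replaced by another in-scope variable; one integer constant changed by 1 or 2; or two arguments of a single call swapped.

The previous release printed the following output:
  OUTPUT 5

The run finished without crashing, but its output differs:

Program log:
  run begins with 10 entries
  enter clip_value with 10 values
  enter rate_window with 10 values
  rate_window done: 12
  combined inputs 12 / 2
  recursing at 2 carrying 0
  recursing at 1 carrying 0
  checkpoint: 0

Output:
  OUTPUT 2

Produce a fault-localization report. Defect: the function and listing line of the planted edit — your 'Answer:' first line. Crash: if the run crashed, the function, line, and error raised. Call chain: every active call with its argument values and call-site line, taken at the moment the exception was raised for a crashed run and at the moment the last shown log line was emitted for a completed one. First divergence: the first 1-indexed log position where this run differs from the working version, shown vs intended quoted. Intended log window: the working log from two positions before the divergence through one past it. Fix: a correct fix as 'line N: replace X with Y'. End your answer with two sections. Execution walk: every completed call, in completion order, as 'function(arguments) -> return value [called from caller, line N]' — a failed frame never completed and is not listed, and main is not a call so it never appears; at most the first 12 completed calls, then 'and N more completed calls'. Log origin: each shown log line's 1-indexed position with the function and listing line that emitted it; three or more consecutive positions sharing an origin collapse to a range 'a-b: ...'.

Answer: the defect is in probe_limits at line 5.
Core observation: The earliest visible damage is log position 7 — 'recursing at 1 carrying 0' rather than the intended 'recursing at 1 carrying 2'.
Call chain: main.
First divergence: position 7 — the shown line 'recursing at 1 carrying 0' should read 'recursing at 1 carrying 2'.
Intended log window:
  5: combined inputs 12 / 2
  6: recursing at 2 carrying 0
  7: recursing at 1 carrying 2
  8: checkpoint: 3
Execution walk:
  rate_window([8, 12, 12, 10, 12, 7, 6, 3, 2, 7]) -> 12  [called from clip_value, line 18]
  probe_limits(0, 0) -> 0  [called from probe_limits, line 5]
  probe_limits(1, 0) -> 0  [called from probe_limits, line 5]
  probe_limits(2, 0) -> 0  [called from clip_value, line 21]
  clip_value([8, 12, 12, 10, 12, 7, 6, 3, 2, 7]) -> 0  [called from main, line 27]
Log line origins:
  1 — main, line 26
  2 — clip_value, line 17
  3 — rate_window, line 8
  4 — rate_window, line 13
  5 — clip_value, line 20
  6 — probe_limits, line 4
  7 — probe_limits, line 4
  8 — main, line 28
A correct fix: line 5: replace `%` with `+`.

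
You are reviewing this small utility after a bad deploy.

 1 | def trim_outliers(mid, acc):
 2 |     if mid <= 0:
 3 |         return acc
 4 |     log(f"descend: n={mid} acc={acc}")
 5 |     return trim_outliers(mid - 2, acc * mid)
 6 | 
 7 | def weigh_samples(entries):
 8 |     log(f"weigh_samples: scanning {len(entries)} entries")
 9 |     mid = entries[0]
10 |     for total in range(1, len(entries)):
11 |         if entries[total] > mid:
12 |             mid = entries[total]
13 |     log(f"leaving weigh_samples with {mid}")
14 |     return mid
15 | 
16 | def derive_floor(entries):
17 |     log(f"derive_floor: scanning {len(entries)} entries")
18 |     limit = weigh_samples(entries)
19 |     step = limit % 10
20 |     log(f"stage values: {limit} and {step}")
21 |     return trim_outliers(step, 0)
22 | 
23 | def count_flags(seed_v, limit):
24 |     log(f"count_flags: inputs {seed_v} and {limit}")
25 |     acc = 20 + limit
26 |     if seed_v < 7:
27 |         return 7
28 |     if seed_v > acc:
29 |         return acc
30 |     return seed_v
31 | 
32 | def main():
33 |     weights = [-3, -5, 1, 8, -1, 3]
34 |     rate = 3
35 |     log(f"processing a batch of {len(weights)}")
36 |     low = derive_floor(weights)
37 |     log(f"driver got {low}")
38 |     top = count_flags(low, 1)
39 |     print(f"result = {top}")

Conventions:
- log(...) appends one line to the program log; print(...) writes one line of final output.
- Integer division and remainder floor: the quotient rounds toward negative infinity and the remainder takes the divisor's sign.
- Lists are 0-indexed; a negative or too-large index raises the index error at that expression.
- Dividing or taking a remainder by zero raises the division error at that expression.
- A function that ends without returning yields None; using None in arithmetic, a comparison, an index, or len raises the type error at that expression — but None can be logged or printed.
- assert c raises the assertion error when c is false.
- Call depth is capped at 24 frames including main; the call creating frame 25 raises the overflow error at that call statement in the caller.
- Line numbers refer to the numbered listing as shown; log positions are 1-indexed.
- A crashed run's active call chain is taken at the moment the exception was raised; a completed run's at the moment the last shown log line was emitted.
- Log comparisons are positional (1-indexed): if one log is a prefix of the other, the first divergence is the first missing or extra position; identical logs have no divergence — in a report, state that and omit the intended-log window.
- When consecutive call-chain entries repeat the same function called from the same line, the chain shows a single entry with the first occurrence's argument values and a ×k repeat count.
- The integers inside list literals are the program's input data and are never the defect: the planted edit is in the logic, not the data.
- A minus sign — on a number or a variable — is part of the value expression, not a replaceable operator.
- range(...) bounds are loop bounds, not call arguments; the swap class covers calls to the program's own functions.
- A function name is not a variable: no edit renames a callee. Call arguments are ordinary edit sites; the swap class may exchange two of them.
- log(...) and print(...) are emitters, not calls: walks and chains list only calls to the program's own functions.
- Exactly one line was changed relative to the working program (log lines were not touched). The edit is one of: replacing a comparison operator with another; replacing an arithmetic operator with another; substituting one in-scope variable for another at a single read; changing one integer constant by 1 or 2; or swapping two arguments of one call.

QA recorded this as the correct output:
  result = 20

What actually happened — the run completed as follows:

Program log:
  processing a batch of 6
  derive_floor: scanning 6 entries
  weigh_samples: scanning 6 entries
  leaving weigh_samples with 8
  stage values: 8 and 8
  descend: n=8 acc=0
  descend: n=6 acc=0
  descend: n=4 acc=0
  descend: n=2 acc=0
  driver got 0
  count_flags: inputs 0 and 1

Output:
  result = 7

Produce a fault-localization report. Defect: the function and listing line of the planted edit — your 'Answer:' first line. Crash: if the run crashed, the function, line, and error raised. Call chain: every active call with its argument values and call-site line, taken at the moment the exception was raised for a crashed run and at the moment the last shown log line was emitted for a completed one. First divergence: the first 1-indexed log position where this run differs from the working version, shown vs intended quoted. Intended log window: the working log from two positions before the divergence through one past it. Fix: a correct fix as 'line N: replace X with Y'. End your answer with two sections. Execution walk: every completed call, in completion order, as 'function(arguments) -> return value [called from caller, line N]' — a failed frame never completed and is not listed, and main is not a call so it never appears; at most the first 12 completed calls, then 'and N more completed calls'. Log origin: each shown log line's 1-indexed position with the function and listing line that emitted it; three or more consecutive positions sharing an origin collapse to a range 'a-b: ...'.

Answer: the defect is in trim_outliers at line 5.
Key fact: Log line 7 is where behavior first shows: 'descend: n=6 acc=0' appears instead of 'descend: n=6 acc=8'.
Call chain: main -> count_flags(0, 1) (called at line 38).
First divergence: at position 7 the run shows 'descend: n=6 acc=0' where the working version logs 'descend: n=6 acc=8'.
Intended log window:
  5: stage values: 8 and 8
  6: descend: n=8 acc=0
  7: descend: n=6 acc=8
  8: descend: n=4 acc=14
Execution walk:
  weigh_samples([-3, -5, 1, 8, -1, 3]) -> 8  [called from derive_floor, line 18]
  trim_outliers(0, 0) -> 0  [called from trim_outliers, line 5]
  trim_outliers(2, 0) -> 0  [called from trim_outliers, line 5]
  trim_outliers(4, 0) -> 0  [called from trim_outliers, line 5]
  trim_outliers(6, 0) -> 0  [called from trim_outliers, line 5]
  trim_outliers(8, 0) -> 0  [called from derive_floor, line 21]
  derive_floor([-3, -5, 1, 8, -1, 3]) -> 0  [called from main, line 36]
  count_flags(0, 1) -> 7  [called from main, line 38]
Log origins:
  1 — main, line 35
  2 — derive_floor, line 17
  3 — weigh_samples, line 8
  4 — weigh_samples, line 13
  5 — derive_floor, line 20
  6-9 — trim_outliers, line 4
  10 — main, line 37
  11 — count_flags, line 24
A correct fix: line 5: replace `*` with `+`.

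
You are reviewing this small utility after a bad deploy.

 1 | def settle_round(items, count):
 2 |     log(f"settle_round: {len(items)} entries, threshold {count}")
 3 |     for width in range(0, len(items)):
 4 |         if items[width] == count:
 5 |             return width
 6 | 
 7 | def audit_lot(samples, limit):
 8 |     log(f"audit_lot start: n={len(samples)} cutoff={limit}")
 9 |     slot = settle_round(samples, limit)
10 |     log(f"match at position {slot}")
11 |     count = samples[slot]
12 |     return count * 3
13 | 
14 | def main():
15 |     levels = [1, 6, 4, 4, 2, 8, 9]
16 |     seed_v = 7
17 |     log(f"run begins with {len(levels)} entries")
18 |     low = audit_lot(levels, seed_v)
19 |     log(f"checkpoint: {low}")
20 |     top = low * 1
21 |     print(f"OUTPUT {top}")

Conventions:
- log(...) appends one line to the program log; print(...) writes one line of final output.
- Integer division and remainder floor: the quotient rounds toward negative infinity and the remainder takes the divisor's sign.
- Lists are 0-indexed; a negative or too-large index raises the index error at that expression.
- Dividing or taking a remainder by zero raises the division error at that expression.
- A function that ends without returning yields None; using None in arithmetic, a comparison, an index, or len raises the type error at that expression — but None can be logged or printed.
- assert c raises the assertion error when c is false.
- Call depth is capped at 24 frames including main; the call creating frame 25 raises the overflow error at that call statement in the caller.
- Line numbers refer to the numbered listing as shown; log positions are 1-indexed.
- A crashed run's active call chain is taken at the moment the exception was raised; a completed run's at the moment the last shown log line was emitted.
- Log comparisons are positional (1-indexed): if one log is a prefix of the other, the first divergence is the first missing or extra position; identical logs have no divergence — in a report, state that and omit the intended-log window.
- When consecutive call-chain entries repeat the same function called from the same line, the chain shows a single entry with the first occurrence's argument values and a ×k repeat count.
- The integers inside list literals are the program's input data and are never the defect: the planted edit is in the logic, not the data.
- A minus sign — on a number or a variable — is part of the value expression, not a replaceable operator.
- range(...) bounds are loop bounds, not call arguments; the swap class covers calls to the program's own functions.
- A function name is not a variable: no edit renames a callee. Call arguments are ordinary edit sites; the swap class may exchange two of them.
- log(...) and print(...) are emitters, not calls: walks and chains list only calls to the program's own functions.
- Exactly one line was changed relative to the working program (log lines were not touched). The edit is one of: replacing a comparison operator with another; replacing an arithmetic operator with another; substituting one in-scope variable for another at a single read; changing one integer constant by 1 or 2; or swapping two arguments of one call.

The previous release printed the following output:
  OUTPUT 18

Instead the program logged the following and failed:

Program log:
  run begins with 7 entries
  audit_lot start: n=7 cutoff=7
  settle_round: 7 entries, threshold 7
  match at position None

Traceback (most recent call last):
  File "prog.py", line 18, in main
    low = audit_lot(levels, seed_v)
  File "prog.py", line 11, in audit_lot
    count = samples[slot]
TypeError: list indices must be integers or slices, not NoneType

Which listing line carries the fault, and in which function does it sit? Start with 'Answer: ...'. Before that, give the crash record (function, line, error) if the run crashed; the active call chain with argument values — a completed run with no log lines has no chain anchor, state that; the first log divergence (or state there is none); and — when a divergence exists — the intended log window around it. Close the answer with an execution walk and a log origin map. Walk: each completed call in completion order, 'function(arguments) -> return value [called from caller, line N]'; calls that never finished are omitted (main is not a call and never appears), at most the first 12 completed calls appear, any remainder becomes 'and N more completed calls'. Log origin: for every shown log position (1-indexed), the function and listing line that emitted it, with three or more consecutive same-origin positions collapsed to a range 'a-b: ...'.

Answer: the defect is in main at line 16.
The tell: Everything matches until log position 2, which reads 'audit_lot start: n=7 cutoff=7' in place of 'audit_lot start: n=7 cutoff=6'.
Crash: audit_lot, line 11, TypeError.
Call chain: main -> audit_lot([1, 6, 4, 4, 2, 8, 9], 7) (called at line 18).
First divergence: position 2 — the shown line 'audit_lot start: n=7 cutoff=7' should read 'audit_lot start: n=7 cutoff=6'.
Intended log window:
  1: run begins with 7 entries
  2: audit_lot start: n=7 cutoff=6
  3: settle_round: 7 entries, threshold 6
Execution walk:
  settle_round([1, 6, 4, 4, 2, 8, 9], 7) -> None  [called from audit_lot, line 9]
Origin of each log line:
  1: logged in main at line 17
  2: logged in audit_lot at line 8
  3: logged in settle_round at line 2
  4: logged in audit_lot at line 10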